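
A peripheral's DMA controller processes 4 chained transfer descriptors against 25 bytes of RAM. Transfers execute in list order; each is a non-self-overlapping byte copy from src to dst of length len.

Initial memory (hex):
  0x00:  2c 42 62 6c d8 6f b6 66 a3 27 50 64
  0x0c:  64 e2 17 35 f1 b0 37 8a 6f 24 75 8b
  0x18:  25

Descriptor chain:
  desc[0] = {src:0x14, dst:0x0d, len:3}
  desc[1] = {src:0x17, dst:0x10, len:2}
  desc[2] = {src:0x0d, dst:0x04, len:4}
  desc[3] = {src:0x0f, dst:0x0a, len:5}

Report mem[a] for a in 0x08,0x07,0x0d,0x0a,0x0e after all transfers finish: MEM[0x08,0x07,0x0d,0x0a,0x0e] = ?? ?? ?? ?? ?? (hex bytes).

D0: mem[0x0d..0x0f] <- [6f 24 75]
D1: mem[0x10..0x11] <- [8b 25]
D2: mem[0x04..0x07] <- [6f 24 75 8b]
D3: mem[0x0a..0x0e] <- [75 8b 25 37 8a]
query mem[0x08]=0xa3, mem[0x07]=0x8b, mem[0x0d]=0x37, mem[0x0a]=0x75, mem[0x0e]=0x8a

MEM[0x08,0x07,0x0d,0x0a,0x0e] = a3 8b 37 75 8a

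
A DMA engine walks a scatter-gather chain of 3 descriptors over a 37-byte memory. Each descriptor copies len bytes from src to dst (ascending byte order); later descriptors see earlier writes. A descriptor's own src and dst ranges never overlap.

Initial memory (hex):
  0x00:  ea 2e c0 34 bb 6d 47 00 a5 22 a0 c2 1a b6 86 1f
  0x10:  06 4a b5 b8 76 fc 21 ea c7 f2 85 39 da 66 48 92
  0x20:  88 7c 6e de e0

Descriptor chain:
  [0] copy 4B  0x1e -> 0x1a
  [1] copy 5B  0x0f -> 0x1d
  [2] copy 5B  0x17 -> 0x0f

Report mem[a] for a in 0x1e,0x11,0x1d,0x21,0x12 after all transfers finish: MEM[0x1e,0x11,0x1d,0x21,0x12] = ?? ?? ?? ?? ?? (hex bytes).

  after D0: wrote 4B at 0x1a = 4892887c
  after D1: wrote 5B at 0x1d = 1f064ab5b8
  after D2: wrote 5B at 0x0f = eac7f24892
query mem[0x1e]=0x06, mem[0x11]=0xf2, mem[0x1d]=0x1f, mem[0x21]=0xb8, mem[0x12]=0x48

MEM[0x1e,0x11,0x1d,0x21,0x12] = 06 f2 1f b8 48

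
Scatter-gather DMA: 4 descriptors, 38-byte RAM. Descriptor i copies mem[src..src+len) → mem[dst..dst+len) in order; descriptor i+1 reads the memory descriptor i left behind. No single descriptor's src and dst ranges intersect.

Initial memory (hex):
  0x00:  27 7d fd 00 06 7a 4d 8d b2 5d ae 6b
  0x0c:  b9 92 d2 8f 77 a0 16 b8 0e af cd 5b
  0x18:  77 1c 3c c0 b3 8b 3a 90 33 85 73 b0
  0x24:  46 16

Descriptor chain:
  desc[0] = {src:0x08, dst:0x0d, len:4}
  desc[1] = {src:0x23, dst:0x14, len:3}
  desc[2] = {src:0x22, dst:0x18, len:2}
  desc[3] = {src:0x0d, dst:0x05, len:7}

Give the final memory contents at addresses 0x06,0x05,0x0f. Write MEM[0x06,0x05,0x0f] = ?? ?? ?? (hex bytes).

MEM[0x06,0x05,0x0f] = 5d b2 ae

[0] 0x08->0x0d len=4 : b2 5d ae 6b
[1] 0x23->0x14 len=3 : b0 46 16
[2] 0x22->0x18 len=2 : 73 b0
[3] 0x0d->0x05 len=7 : b2 5d ae 6b a0 16 b8
query mem[0x06]=0x5d, mem[0x05]=0xb2, mem[0x0f]=0xae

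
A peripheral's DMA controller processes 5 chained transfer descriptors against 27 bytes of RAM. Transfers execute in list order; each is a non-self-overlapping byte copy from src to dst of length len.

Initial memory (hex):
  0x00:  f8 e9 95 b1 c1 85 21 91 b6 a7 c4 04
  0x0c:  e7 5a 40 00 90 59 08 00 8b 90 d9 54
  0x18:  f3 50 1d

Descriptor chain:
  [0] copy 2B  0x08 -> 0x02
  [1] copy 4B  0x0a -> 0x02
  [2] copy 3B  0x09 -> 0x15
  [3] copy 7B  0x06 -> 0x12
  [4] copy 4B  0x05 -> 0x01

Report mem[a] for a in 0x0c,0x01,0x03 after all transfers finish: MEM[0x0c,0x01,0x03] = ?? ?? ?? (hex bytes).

[0] 0x08->0x02 len=2 : b6 a7
[1] 0x0a->0x02 len=4 : c4 04 e7 5a
[2] 0x09->0x15 len=3 : a7 c4 04
[3] 0x06->0x12 len=7 : 21 91 b6 a7 c4 04 e7
[4] 0x05->0x01 len=4 : 5a 21 91 b6
query mem[0x0c]=0xe7, mem[0x01]=0x5a, mem[0x03]=0x91

MEM[0x0c,0x01,0x03] = e7 5a 91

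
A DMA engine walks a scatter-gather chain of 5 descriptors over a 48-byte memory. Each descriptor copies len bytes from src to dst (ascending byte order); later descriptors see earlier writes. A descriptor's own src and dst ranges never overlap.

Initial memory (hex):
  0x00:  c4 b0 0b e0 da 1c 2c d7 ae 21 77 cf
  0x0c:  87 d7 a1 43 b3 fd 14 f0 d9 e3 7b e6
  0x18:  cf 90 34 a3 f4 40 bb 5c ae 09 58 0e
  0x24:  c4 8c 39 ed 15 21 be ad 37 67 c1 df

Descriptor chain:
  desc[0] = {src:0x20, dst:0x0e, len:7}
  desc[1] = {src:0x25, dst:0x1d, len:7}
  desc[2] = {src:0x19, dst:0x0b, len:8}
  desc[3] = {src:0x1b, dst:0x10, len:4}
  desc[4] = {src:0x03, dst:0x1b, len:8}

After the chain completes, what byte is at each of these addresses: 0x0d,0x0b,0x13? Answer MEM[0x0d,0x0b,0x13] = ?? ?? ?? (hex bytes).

  after D0: wrote 7B at 0x0e = ae09580ec48c39
  after D1: wrote 7B at 0x1d = 8c39ed1521bead
  after D2: wrote 8B at 0x0b = 9034a3f48c39ed15
  after D3: wrote 4B at 0x10 = a3f48c39
  after D4: wrote 8B at 0x1b = e0da1c2cd7ae2177
query mem[0x0d]=0xa3, mem[0x0b]=0x90, mem[0x13]=0x39

MEM[0x0d,0x0b,0x13] = a3 90 39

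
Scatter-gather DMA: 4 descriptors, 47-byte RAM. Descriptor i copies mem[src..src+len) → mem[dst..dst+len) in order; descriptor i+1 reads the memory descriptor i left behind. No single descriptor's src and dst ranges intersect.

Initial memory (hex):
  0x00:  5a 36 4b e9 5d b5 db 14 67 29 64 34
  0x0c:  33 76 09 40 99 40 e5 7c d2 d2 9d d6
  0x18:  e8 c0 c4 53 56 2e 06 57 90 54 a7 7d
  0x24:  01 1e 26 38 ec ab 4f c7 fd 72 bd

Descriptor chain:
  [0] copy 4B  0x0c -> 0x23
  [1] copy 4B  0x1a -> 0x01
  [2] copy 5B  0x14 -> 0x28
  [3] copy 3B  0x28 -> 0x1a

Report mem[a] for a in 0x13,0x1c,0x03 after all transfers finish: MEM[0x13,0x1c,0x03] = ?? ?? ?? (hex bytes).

[0] 0x0c->0x23 len=4 : 33 76 09 40
[1] 0x1a->0x01 len=4 : c4 53 56 2e
[2] 0x14->0x28 len=5 : d2 d2 9d d6 e8
[3] 0x28->0x1a len=3 : d2 d2 9d
query mem[0x13]=0x7c, mem[0x1c]=0x9d, mem[0x03]=0x56

MEM[0x13,0x1c,0x03] = 7c 9d 56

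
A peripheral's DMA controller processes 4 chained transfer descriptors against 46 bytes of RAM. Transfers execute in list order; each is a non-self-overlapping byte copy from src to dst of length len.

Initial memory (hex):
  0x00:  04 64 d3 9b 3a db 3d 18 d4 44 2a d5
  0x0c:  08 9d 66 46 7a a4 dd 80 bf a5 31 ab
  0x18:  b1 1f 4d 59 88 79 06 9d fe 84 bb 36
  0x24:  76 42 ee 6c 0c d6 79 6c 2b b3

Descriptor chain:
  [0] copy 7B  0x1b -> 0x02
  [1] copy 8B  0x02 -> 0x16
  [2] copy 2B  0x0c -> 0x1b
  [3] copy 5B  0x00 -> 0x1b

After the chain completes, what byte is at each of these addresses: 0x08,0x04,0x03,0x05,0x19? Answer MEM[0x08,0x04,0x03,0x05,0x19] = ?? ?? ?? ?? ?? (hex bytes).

MEM[0x08,0x04,0x03,0x05,0x19] = 84 79 88 06 06

#0 dst[0x02+7] := {0x59,0x88,0x79,0x06,0x9d,0xfe,0x84}
#1 dst[0x16+8] := {0x59,0x88,0x79,0x06,0x9d,0xfe,0x84,0x44}
#2 dst[0x1b+2] := {0x08,0x9d}
#3 dst[0x1b+5] := {0x04,0x64,0x59,0x88,0x79}
query mem[0x08]=0x84, mem[0x04]=0x79, mem[0x03]=0x88, mem[0x05]=0x06, mem[0x19]=0x06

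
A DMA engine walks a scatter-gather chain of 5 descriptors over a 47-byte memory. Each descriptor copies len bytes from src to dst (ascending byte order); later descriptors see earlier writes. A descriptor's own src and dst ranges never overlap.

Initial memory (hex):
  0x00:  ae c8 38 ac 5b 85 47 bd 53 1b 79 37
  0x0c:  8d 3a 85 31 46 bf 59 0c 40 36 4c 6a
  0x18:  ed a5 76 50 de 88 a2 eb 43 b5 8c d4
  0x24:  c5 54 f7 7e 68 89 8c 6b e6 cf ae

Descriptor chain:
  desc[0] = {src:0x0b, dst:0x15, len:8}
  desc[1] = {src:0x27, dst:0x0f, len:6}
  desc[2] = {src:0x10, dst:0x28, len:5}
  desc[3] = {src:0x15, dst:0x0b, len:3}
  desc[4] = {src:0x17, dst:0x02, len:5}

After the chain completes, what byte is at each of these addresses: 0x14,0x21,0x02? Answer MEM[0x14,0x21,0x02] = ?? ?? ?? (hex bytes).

D0: mem[0x15..0x1c] <- [37 8d 3a 85 31 46 bf 59]
D1: mem[0x0f..0x14] <- [7e 68 89 8c 6b e6]
D2: mem[0x28..0x2c] <- [68 89 8c 6b e6]
D3: mem[0x0b..0x0d] <- [37 8d 3a]
D4: mem[0x02..0x06] <- [3a 85 31 46 bf]
query mem[0x14]=0xe6, mem[0x21]=0xb5, mem[0x02]=0x3a

MEM[0x14,0x21,0x02] = e6 b5 3a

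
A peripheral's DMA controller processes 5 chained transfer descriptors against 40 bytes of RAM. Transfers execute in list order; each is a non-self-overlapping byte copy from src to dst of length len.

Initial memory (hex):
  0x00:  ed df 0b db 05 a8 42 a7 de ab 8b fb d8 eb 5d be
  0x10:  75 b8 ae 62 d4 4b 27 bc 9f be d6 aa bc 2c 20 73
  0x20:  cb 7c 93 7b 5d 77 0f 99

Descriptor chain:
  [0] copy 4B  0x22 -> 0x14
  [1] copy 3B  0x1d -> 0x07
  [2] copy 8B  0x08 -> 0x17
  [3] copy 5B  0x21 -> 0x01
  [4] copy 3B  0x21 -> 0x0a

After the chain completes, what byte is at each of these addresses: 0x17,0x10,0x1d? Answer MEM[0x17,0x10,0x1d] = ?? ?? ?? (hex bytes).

[0] 0x22->0x14 len=4 : 93 7b 5d 77
[1] 0x1d->0x07 len=3 : 2c 20 73
[2] 0x08->0x17 len=8 : 20 73 8b fb d8 eb 5d be
[3] 0x21->0x01 len=5 : 7c 93 7b 5d 77
[4] 0x21->0x0a len=3 : 7c 93 7b
query mem[0x17]=0x20, mem[0x10]=0x75, mem[0x1d]=0x5d

MEM[0x17,0x10,0x1d] = 20 75 5d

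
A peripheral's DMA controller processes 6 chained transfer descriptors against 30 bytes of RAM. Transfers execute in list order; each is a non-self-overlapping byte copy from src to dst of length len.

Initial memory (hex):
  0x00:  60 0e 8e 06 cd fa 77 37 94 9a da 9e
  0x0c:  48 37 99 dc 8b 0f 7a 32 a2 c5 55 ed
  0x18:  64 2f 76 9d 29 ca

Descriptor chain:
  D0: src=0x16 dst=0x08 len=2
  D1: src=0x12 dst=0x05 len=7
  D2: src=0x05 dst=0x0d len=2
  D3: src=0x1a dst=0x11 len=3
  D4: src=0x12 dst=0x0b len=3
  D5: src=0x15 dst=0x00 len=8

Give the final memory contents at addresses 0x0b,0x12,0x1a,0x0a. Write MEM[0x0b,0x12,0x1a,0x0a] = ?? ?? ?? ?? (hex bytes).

  after D0: wrote 2B at 0x08 = 55ed
  after D1: wrote 7B at 0x05 = 7a32a2c555ed64
  after D2: wrote 2B at 0x0d = 7a32
  after D3: wrote 3B at 0x11 = 769d29
  after D4: wrote 3B at 0x0b = 9d29a2
  after D5: wrote 8B at 0x00 = c555ed642f769d29
query mem[0x0b]=0x9d, mem[0x12]=0x9d, mem[0x1a]=0x76, mem[0x0a]=0xed

MEM[0x0b,0x12,0x1a,0x0a] = 9d 9d 76 ed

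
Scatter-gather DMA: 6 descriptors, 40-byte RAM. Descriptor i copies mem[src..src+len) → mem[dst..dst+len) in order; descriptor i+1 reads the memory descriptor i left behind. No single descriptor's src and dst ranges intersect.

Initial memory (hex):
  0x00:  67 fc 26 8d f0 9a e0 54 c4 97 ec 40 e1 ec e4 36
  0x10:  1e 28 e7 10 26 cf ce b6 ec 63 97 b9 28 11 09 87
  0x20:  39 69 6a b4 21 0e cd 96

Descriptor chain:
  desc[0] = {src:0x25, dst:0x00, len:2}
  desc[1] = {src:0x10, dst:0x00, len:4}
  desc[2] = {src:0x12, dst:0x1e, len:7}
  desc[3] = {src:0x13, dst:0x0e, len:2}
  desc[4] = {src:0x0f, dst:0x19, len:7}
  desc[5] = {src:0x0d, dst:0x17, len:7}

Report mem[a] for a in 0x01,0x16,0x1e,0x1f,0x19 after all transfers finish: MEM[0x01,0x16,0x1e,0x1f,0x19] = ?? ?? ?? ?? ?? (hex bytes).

[0] 0x25->0x00 len=2 : 0e cd
[1] 0x10->0x00 len=4 : 1e 28 e7 10
[2] 0x12->0x1e len=7 : e7 10 26 cf ce b6 ec
[3] 0x13->0x0e len=2 : 10 26
[4] 0x0f->0x19 len=7 : 26 1e 28 e7 10 26 cf
[5] 0x0d->0x17 len=7 : ec 10 26 1e 28 e7 10
query mem[0x01]=0x28, mem[0x16]=0xce, mem[0x1e]=0x26, mem[0x1f]=0xcf, mem[0x19]=0x26

MEM[0x01,0x16,0x1e,0x1f,0x19] = 28 ce 26 cf 26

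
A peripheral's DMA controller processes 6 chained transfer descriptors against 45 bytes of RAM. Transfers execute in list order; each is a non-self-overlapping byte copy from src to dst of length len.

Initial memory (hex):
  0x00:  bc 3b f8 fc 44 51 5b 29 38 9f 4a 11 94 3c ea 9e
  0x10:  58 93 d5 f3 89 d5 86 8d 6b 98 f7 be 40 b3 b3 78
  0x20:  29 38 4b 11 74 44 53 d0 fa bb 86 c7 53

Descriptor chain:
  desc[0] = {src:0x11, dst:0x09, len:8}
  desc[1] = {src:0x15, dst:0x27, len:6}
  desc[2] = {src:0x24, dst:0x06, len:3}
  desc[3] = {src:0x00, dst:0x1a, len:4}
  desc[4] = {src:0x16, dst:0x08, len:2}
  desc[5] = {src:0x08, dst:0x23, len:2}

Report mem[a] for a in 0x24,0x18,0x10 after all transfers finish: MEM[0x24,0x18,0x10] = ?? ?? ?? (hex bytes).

  after D0: wrote 8B at 0x09 = 93d5f389d5868d6b
  after D1: wrote 6B at 0x27 = d5868d6b98f7
  after D2: wrote 3B at 0x06 = 744453
  after D3: wrote 4B at 0x1a = bc3bf8fc
  after D4: wrote 2B at 0x08 = 868d
  after D5: wrote 2B at 0x23 = 868d
query mem[0x24]=0x8d, mem[0x18]=0x6b, mem[0x10]=0x6b

MEM[0x24,0x18,0x10] = 8d 6b 6b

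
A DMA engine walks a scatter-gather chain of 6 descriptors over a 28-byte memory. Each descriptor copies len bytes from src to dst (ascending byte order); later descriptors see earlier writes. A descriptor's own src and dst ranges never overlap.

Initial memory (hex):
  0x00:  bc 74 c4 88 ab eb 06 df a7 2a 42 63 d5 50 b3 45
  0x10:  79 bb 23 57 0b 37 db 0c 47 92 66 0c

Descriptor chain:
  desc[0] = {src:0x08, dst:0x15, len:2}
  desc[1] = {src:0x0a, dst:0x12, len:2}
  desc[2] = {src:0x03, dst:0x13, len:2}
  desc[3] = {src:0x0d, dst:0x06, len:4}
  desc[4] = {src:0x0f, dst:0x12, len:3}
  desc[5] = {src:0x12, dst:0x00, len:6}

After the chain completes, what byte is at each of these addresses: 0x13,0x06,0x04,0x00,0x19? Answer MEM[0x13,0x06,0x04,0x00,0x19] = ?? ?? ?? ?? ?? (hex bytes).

[0] 0x08->0x15 len=2 : a7 2a
[1] 0x0a->0x12 len=2 : 42 63
[2] 0x03->0x13 len=2 : 88 ab
[3] 0x0d->0x06 len=4 : 50 b3 45 79
[4] 0x0f->0x12 len=3 : 45 79 bb
[5] 0x12->0x00 len=6 : 45 79 bb a7 2a 0c
query mem[0x13]=0x79, mem[0x06]=0x50, mem[0x04]=0x2a, mem[0x00]=0x45, mem[0x19]=0x92

MEM[0x13,0x06,0x04,0x00,0x19] = 79 50 2a 45 92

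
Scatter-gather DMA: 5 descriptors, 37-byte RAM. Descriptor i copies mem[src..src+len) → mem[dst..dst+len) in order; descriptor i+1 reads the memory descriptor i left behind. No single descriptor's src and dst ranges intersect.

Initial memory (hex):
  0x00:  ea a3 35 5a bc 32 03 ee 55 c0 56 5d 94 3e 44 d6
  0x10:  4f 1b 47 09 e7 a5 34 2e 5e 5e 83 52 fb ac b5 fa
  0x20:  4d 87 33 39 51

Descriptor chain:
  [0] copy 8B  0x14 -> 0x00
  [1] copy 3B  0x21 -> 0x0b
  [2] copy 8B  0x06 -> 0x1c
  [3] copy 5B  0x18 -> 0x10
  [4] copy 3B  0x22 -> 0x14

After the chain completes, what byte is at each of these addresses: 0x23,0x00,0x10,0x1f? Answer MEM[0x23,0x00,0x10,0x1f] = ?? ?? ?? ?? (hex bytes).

MEM[0x23,0x00,0x10,0x1f] = 39 e7 5e c0

#0 dst[0x00+8] := {0xe7,0xa5,0x34,0x2e,0x5e,0x5e,0x83,0x52}
#1 dst[0x0b+3] := {0x87,0x33,0x39}
#2 dst[0x1c+8] := {0x83,0x52,0x55,0xc0,0x56,0x87,0x33,0x39}
#3 dst[0x10+5] := {0x5e,0x5e,0x83,0x52,0x83}
#4 dst[0x14+3] := {0x33,0x39,0x51}
query mem[0x23]=0x39, mem[0x00]=0xe7, mem[0x10]=0x5e, mem[0x1f]=0xc0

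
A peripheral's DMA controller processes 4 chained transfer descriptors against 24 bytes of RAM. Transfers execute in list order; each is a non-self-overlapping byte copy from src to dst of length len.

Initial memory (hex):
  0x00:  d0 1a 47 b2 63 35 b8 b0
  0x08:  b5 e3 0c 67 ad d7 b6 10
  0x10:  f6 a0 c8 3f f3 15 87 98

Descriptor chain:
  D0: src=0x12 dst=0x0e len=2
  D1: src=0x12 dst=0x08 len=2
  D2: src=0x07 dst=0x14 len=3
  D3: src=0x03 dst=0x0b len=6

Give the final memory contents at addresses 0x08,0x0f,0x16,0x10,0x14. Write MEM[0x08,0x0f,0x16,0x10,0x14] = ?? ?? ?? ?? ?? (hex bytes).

MEM[0x08,0x0f,0x16,0x10,0x14] = c8 b0 3f c8 b0

[0] 0x12->0x0e len=2 : c8 3f
[1] 0x12->0x08 len=2 : c8 3f
[2] 0x07->0x14 len=3 : b0 c8 3f
[3] 0x03->0x0b len=6 : b2 63 35 b8 b0 c8
query mem[0x08]=0xc8, mem[0x0f]=0xb0, mem[0x16]=0x3f, mem[0x10]=0xc8, mem[0x14]=0xb0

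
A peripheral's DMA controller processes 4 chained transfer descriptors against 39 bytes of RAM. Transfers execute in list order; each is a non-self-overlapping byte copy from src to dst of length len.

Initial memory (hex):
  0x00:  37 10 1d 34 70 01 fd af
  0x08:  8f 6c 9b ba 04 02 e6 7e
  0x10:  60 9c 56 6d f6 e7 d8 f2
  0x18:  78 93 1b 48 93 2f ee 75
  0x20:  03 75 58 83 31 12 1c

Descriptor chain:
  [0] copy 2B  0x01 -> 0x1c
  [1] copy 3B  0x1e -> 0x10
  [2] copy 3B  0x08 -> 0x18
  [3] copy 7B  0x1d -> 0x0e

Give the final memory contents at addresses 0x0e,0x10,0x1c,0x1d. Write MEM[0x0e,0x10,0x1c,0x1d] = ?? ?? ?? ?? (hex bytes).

[0] 0x01->0x1c len=2 : 10 1d
[1] 0x1e->0x10 len=3 : ee 75 03
[2] 0x08->0x18 len=3 : 8f 6c 9b
[3] 0x1d->0x0e len=7 : 1d ee 75 03 75 58 83
query mem[0x0e]=0x1d, mem[0x10]=0x75, mem[0x1c]=0x10, mem[0x1d]=0x1d

MEM[0x0e,0x10,0x1c,0x1d] = 1d 75 10 1d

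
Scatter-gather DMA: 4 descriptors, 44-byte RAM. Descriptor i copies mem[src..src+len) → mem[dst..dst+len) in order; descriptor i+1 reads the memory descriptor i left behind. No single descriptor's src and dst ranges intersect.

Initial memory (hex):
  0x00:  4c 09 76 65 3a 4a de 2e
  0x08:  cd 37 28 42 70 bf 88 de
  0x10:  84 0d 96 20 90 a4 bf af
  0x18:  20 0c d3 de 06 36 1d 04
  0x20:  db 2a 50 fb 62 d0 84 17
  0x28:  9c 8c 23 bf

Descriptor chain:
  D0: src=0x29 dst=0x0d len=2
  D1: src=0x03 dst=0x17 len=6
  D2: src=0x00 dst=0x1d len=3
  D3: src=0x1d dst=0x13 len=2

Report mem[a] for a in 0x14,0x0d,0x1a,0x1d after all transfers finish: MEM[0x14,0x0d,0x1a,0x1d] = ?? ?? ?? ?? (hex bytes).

MEM[0x14,0x0d,0x1a,0x1d] = 09 8c de 4c

D0: mem[0x0d..0x0e] <- [8c 23]
D1: mem[0x17..0x1c] <- [65 3a 4a de 2e cd]
D2: mem[0x1d..0x1f] <- [4c 09 76]
D3: mem[0x13..0x14] <- [4c 09]
query mem[0x14]=0x09, mem[0x0d]=0x8c, mem[0x1a]=0xde, mem[0x1d]=0x4c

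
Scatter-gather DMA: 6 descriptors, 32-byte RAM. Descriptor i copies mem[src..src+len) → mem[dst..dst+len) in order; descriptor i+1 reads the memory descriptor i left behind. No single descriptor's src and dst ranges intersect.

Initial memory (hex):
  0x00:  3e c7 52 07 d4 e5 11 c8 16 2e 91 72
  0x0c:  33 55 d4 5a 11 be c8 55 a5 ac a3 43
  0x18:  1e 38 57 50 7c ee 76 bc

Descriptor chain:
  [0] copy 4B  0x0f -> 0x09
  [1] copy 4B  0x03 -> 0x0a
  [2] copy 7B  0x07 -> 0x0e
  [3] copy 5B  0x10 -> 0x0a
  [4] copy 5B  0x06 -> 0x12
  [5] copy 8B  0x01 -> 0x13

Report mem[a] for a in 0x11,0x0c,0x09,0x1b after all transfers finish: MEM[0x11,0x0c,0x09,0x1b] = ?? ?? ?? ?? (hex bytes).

MEM[0x11,0x0c,0x09,0x1b] = 07 d4 5a 50

D0: mem[0x09..0x0c] <- [5a 11 be c8]
D1: mem[0x0a..0x0d] <- [07 d4 e5 11]
D2: mem[0x0e..0x14] <- [c8 16 5a 07 d4 e5 11]
D3: mem[0x0a..0x0e] <- [5a 07 d4 e5 11]
D4: mem[0x12..0x16] <- [11 c8 16 5a 5a]
D5: mem[0x13..0x1a] <- [c7 52 07 d4 e5 11 c8 16]
query mem[0x11]=0x07, mem[0x0c]=0xd4, mem[0x09]=0x5a, mem[0x1b]=0x50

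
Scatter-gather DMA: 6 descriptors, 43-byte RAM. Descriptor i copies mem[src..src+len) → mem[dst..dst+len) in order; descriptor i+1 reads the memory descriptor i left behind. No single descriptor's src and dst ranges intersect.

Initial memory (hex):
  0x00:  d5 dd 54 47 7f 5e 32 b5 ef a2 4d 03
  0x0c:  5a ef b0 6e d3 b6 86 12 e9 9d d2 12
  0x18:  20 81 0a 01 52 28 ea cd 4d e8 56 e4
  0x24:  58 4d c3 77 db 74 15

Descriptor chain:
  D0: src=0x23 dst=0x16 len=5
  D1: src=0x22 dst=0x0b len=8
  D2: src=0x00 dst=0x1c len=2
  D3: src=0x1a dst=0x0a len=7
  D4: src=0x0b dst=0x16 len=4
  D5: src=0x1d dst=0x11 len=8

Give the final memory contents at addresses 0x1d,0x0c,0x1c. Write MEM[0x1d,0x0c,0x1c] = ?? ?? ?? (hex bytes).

MEM[0x1d,0x0c,0x1c] = dd d5 d5

D0: mem[0x16..0x1a] <- [e4 58 4d c3 77]
D1: mem[0x0b..0x12] <- [56 e4 58 4d c3 77 db 74]
D2: mem[0x1c..0x1d] <- [d5 dd]
D3: mem[0x0a..0x10] <- [77 01 d5 dd ea cd 4d]
D4: mem[0x16..0x19] <- [01 d5 dd ea]
D5: mem[0x11..0x18] <- [dd ea cd 4d e8 56 e4 58]
query mem[0x1d]=0xdd, mem[0x0c]=0xd5, mem[0x1c]=0xd5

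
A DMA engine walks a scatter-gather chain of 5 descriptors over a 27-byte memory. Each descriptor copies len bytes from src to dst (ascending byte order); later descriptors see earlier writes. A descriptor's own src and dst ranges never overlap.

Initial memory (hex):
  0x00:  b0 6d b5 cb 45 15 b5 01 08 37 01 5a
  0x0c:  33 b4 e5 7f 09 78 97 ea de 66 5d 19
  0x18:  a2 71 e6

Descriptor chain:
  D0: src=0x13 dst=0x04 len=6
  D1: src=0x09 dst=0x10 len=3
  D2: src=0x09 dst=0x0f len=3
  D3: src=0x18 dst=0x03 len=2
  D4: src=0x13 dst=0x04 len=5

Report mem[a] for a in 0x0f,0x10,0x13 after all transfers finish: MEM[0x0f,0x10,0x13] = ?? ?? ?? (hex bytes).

MEM[0x0f,0x10,0x13] = a2 01 ea

[0] 0x13->0x04 len=6 : ea de 66 5d 19 a2
[1] 0x09->0x10 len=3 : a2 01 5a
[2] 0x09->0x0f len=3 : a2 01 5a
[3] 0x18->0x03 len=2 : a2 71
[4] 0x13->0x04 len=5 : ea de 66 5d 19
query mem[0x0f]=0xa2, mem[0x10]=0x01, mem[0x13]=0xea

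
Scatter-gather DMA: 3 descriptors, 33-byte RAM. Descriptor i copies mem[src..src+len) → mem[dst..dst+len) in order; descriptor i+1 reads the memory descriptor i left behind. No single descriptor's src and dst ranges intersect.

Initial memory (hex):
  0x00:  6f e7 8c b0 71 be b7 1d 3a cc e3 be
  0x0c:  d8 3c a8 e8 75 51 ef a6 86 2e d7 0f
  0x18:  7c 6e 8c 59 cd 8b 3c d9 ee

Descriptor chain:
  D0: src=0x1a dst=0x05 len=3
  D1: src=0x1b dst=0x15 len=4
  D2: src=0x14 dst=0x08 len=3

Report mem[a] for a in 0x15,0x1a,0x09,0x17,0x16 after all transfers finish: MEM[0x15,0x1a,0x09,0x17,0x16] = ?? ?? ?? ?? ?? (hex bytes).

MEM[0x15,0x1a,0x09,0x17,0x16] = 59 8c 59 8b cd

D0: mem[0x05..0x07] <- [8c 59 cd]
D1: mem[0x15..0x18] <- [59 cd 8b 3c]
D2: mem[0x08..0x0a] <- [86 59 cd]
query mem[0x15]=0x59, mem[0x1a]=0x8c, mem[0x09]=0x59, mem[0x17]=0x8b, mem[0x16]=0xcd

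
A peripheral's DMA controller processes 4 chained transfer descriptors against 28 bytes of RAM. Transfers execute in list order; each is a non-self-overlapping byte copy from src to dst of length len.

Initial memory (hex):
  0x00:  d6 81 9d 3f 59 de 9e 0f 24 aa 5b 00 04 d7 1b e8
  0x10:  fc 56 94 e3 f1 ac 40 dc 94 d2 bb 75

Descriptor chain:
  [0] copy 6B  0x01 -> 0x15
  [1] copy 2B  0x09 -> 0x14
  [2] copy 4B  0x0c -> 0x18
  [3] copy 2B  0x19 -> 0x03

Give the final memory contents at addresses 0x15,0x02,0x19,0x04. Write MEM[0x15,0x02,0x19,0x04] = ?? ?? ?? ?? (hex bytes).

MEM[0x15,0x02,0x19,0x04] = 5b 9d d7 1b

  after D0: wrote 6B at 0x15 = 819d3f59de9e
  after D1: wrote 2B at 0x14 = aa5b
  after D2: wrote 4B at 0x18 = 04d71be8
  after D3: wrote 2B at 0x03 = d71b
query mem[0x15]=0x5b, mem[0x02]=0x9d, mem[0x19]=0xd7, mem[0x04]=0x1b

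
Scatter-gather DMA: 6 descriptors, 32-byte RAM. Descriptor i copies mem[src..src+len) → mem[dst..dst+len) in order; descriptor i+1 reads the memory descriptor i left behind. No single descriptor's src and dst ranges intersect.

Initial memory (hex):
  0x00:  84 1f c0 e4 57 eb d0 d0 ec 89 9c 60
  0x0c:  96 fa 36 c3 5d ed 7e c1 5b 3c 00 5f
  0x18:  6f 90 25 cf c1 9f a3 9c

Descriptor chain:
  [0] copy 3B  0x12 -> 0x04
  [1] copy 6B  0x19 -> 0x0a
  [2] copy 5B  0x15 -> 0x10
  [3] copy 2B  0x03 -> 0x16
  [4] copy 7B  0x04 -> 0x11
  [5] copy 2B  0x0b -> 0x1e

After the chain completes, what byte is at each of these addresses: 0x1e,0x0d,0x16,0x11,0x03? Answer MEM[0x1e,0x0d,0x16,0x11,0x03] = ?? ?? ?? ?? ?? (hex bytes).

MEM[0x1e,0x0d,0x16,0x11,0x03] = 25 c1 89 7e e4

[0] 0x12->0x04 len=3 : 7e c1 5b
[1] 0x19->0x0a len=6 : 90 25 cf c1 9f a3
[2] 0x15->0x10 len=5 : 3c 00 5f 6f 90
[3] 0x03->0x16 len=2 : e4 7e
[4] 0x04->0x11 len=7 : 7e c1 5b d0 ec 89 90
[5] 0x0b->0x1e len=2 : 25 cf
query mem[0x1e]=0x25, mem[0x0d]=0xc1, mem[0x16]=0x89, mem[0x11]=0x7e, mem[0x03]=0xe4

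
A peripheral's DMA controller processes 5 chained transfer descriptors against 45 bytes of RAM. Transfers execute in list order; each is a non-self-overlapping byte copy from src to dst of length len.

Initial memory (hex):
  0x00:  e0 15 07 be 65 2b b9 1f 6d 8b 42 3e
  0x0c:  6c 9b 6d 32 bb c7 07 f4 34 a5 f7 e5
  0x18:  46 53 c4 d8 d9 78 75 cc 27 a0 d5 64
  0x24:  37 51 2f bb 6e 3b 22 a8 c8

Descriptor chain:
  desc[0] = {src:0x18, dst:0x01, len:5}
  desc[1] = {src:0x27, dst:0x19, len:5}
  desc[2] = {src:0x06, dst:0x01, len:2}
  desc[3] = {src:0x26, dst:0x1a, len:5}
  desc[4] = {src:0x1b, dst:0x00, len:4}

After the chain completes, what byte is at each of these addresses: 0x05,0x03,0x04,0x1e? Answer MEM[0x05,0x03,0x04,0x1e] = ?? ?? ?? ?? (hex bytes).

MEM[0x05,0x03,0x04,0x1e] = d9 22 d8 22

  after D0: wrote 5B at 0x01 = 4653c4d8d9
  after D1: wrote 5B at 0x19 = bb6e3b22a8
  after D2: wrote 2B at 0x01 = b91f
  after D3: wrote 5B at 0x1a = 2fbb6e3b22
  after D4: wrote 4B at 0x00 = bb6e3b22
query mem[0x05]=0xd9, mem[0x03]=0x22, mem[0x04]=0xd8, mem[0x1e]=0x22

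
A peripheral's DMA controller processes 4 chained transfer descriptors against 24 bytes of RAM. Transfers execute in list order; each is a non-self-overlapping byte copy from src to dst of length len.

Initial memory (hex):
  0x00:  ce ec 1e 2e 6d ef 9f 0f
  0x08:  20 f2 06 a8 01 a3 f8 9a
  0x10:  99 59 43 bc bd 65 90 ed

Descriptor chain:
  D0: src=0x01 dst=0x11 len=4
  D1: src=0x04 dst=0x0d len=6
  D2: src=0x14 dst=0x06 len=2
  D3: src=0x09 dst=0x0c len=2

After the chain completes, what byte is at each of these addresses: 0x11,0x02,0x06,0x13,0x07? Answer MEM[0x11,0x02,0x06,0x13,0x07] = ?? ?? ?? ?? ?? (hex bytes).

#0 dst[0x11+4] := {0xec,0x1e,0x2e,0x6d}
#1 dst[0x0d+6] := {0x6d,0xef,0x9f,0x0f,0x20,0xf2}
#2 dst[0x06+2] := {0x6d,0x65}
#3 dst[0x0c+2] := {0xf2,0x06}
query mem[0x11]=0x20, mem[0x02]=0x1e, mem[0x06]=0x6d, mem[0x13]=0x2e, mem[0x07]=0x65

MEM[0x11,0x02,0x06,0x13,0x07] = 20 1e 6d 2e 65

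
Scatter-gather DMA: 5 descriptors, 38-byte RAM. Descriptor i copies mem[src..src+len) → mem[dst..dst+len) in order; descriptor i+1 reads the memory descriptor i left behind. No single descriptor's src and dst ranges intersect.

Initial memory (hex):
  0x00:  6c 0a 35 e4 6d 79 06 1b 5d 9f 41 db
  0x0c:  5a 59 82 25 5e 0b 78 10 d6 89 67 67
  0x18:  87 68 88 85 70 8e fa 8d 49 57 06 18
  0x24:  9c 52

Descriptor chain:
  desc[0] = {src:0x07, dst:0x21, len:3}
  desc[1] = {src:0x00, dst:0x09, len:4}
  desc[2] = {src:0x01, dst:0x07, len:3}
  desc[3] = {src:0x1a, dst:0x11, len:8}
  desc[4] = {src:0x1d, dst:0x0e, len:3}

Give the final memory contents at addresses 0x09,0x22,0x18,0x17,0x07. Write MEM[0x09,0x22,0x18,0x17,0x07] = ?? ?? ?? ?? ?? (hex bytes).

MEM[0x09,0x22,0x18,0x17,0x07] = e4 5d 1b 49 0a

[0] 0x07->0x21 len=3 : 1b 5d 9f
[1] 0x00->0x09 len=4 : 6c 0a 35 e4
[2] 0x01->0x07 len=3 : 0a 35 e4
[3] 0x1a->0x11 len=8 : 88 85 70 8e fa 8d 49 1b
[4] 0x1d->0x0e len=3 : 8e fa 8d
query mem[0x09]=0xe4, mem[0x22]=0x5d, mem[0x18]=0x1b, mem[0x17]=0x49, mem[0x07]=0x0a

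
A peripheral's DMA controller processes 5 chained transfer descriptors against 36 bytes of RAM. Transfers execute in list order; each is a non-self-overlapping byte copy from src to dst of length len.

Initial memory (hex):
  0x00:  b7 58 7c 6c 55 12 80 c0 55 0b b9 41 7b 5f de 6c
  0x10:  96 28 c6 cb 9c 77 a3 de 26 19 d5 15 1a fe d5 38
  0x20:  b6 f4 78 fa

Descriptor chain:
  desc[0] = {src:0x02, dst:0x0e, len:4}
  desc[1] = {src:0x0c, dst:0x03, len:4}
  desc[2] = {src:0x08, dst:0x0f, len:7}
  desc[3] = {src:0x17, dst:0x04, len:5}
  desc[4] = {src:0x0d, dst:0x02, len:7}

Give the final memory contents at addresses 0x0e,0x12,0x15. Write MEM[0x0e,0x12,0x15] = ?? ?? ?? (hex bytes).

  after D0: wrote 4B at 0x0e = 7c6c5512
  after D1: wrote 4B at 0x03 = 7b5f7c6c
  after D2: wrote 7B at 0x0f = 550bb9417b5f7c
  after D3: wrote 5B at 0x04 = de2619d515
  after D4: wrote 7B at 0x02 = 5f7c550bb9417b
query mem[0x0e]=0x7c, mem[0x12]=0x41, mem[0x15]=0x7c

MEM[0x0e,0x12,0x15] = 7c 41 7c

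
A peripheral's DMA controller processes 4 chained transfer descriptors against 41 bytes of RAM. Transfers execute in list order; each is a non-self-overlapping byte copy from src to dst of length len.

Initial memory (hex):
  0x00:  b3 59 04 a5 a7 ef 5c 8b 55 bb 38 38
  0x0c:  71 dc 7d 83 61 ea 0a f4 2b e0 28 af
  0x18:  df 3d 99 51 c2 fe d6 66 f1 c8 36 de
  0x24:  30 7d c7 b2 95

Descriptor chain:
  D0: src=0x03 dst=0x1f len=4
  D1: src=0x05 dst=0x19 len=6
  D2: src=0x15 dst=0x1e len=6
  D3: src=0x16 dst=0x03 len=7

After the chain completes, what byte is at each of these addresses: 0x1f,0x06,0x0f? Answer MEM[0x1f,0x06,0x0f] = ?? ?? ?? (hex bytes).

MEM[0x1f,0x06,0x0f] = 28 ef 83

#0 dst[0x1f+4] := {0xa5,0xa7,0xef,0x5c}
#1 dst[0x19+6] := {0xef,0x5c,0x8b,0x55,0xbb,0x38}
#2 dst[0x1e+6] := {0xe0,0x28,0xaf,0xdf,0xef,0x5c}
#3 dst[0x03+7] := {0x28,0xaf,0xdf,0xef,0x5c,0x8b,0x55}
query mem[0x1f]=0x28, mem[0x06]=0xef, mem[0x0f]=0x83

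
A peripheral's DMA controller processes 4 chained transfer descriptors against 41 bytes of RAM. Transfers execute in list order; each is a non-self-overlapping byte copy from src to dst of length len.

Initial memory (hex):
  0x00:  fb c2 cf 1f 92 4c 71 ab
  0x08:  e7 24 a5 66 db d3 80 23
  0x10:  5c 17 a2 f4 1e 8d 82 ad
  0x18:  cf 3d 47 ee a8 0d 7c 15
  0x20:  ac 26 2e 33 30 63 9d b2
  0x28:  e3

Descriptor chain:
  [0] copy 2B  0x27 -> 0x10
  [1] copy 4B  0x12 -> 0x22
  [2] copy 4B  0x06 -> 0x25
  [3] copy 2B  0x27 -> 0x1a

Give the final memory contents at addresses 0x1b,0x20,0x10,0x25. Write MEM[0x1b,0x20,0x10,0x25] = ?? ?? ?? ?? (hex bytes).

MEM[0x1b,0x20,0x10,0x25] = 24 ac b2 71

D0: mem[0x10..0x11] <- [b2 e3]
D1: mem[0x22..0x25] <- [a2 f4 1e 8d]
D2: mem[0x25..0x28] <- [71 ab e7 24]
D3: mem[0x1a..0x1b] <- [e7 24]
query mem[0x1b]=0x24, mem[0x20]=0xac, mem[0x10]=0xb2, mem[0x25]=0x71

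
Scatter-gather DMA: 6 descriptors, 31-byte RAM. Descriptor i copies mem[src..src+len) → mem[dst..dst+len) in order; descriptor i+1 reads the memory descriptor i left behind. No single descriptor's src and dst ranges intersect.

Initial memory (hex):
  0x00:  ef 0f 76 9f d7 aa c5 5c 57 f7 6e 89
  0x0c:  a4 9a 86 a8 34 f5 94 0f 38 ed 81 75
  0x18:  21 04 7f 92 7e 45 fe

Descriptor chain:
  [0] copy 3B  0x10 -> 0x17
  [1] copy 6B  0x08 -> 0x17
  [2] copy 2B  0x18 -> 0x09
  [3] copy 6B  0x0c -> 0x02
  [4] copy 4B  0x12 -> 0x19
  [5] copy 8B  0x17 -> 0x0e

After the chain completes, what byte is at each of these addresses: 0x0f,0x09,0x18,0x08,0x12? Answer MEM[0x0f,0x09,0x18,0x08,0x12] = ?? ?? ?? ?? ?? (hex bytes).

MEM[0x0f,0x09,0x18,0x08,0x12] = f7 f7 f7 57 38

  after D0: wrote 3B at 0x17 = 34f594
  after D1: wrote 6B at 0x17 = 57f76e89a49a
  after D2: wrote 2B at 0x09 = f76e
  after D3: wrote 6B at 0x02 = a49a86a834f5
  after D4: wrote 4B at 0x19 = 940f38ed
  after D5: wrote 8B at 0x0e = 57f7940f38ed45fe
query mem[0x0f]=0xf7, mem[0x09]=0xf7, mem[0x18]=0xf7, mem[0x08]=0x57, mem[0x12]=0x38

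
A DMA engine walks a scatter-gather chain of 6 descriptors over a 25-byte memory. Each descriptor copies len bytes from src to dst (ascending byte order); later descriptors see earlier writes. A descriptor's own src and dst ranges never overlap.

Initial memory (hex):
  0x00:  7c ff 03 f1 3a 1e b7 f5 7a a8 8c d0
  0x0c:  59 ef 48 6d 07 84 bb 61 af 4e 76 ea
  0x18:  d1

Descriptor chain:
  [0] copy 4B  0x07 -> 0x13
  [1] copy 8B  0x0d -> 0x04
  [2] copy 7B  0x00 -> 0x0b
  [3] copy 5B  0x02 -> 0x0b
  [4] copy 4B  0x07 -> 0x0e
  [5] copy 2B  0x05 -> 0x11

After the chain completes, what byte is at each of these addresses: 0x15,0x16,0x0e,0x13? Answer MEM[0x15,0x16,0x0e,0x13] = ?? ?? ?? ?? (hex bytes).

MEM[0x15,0x16,0x0e,0x13] = a8 8c 07 f5

D0: mem[0x13..0x16] <- [f5 7a a8 8c]
D1: mem[0x04..0x0b] <- [ef 48 6d 07 84 bb f5 7a]
D2: mem[0x0b..0x11] <- [7c ff 03 f1 ef 48 6d]
D3: mem[0x0b..0x0f] <- [03 f1 ef 48 6d]
D4: mem[0x0e..0x11] <- [07 84 bb f5]
D5: mem[0x11..0x12] <- [48 6d]
query mem[0x15]=0xa8, mem[0x16]=0x8c, mem[0x0e]=0x07, mem[0x13]=0xf5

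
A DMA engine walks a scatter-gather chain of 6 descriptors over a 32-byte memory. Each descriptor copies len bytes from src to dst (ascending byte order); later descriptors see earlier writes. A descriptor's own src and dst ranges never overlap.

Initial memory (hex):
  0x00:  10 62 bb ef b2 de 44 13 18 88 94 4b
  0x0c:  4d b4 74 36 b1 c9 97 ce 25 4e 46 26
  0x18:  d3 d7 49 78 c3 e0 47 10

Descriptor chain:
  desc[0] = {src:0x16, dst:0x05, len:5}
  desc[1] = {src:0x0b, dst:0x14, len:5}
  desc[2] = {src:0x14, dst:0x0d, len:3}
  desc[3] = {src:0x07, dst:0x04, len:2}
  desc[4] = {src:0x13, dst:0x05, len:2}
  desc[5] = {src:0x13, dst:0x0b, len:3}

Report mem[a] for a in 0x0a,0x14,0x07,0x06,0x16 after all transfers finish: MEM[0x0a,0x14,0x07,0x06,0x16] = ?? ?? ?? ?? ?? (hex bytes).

  after D0: wrote 5B at 0x05 = 4626d3d749
  after D1: wrote 5B at 0x14 = 4b4db47436
  after D2: wrote 3B at 0x0d = 4b4db4
  after D3: wrote 2B at 0x04 = d3d7
  after D4: wrote 2B at 0x05 = ce4b
  after D5: wrote 3B at 0x0b = ce4b4d
query mem[0x0a]=0x94, mem[0x14]=0x4b, mem[0x07]=0xd3, mem[0x06]=0x4b, mem[0x16]=0xb4

MEM[0x0a,0x14,0x07,0x06,0x16] = 94 4b d3 4b b4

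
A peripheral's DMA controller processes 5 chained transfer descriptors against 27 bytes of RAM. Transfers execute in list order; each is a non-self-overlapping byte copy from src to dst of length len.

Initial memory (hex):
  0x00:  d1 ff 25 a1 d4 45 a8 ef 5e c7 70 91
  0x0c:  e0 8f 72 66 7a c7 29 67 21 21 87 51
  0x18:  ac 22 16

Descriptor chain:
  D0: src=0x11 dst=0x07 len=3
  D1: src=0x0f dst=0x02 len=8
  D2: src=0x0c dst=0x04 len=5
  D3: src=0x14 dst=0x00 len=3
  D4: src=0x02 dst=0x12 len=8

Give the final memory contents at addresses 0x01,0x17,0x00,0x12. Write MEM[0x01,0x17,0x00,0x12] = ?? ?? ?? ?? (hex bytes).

MEM[0x01,0x17,0x00,0x12] = 21 66 21 87

#0 dst[0x07+3] := {0xc7,0x29,0x67}
#1 dst[0x02+8] := {0x66,0x7a,0xc7,0x29,0x67,0x21,0x21,0x87}
#2 dst[0x04+5] := {0xe0,0x8f,0x72,0x66,0x7a}
#3 dst[0x00+3] := {0x21,0x21,0x87}
#4 dst[0x12+8] := {0x87,0x7a,0xe0,0x8f,0x72,0x66,0x7a,0x87}
query mem[0x01]=0x21, mem[0x17]=0x66, mem[0x00]=0x21, mem[0x12]=0x87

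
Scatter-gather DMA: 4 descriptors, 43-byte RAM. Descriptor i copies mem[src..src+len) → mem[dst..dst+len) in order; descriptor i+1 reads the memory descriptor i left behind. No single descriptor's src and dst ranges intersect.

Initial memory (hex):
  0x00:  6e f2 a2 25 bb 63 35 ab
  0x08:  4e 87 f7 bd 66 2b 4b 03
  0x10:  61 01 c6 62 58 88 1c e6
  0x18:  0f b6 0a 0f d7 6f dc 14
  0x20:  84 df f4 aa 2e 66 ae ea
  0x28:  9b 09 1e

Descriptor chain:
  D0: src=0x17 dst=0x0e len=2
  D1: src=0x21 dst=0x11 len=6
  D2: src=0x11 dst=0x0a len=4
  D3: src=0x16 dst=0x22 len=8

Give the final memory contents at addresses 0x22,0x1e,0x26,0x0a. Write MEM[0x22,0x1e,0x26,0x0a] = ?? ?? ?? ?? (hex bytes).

D0: mem[0x0e..0x0f] <- [e6 0f]
D1: mem[0x11..0x16] <- [df f4 aa 2e 66 ae]
D2: mem[0x0a..0x0d] <- [df f4 aa 2e]
D3: mem[0x22..0x29] <- [ae e6 0f b6 0a 0f d7 6f]
query mem[0x22]=0xae, mem[0x1e]=0xdc, mem[0x26]=0x0a, mem[0x0a]=0xdf

MEM[0x22,0x1e,0x26,0x0a] = ae dc 0a df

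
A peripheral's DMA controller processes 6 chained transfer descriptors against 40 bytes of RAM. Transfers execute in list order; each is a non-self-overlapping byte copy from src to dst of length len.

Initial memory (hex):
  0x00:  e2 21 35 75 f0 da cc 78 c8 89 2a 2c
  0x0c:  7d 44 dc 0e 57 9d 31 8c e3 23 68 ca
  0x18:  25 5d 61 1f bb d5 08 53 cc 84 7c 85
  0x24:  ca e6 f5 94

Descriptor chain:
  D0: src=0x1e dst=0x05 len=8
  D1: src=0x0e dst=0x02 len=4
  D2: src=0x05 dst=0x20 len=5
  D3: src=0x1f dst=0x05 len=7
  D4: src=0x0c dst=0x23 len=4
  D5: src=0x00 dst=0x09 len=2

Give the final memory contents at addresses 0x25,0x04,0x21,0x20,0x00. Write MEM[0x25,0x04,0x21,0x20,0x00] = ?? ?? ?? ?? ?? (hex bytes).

[0] 0x1e->0x05 len=8 : 08 53 cc 84 7c 85 ca e6
[1] 0x0e->0x02 len=4 : dc 0e 57 9d
[2] 0x05->0x20 len=5 : 9d 53 cc 84 7c
[3] 0x1f->0x05 len=7 : 53 9d 53 cc 84 7c e6
[4] 0x0c->0x23 len=4 : e6 44 dc 0e
[5] 0x00->0x09 len=2 : e2 21
query mem[0x25]=0xdc, mem[0x04]=0x57, mem[0x21]=0x53, mem[0x20]=0x9d, mem[0x00]=0xe2

MEM[0x25,0x04,0x21,0x20,0x00] = dc 57 53 9d e2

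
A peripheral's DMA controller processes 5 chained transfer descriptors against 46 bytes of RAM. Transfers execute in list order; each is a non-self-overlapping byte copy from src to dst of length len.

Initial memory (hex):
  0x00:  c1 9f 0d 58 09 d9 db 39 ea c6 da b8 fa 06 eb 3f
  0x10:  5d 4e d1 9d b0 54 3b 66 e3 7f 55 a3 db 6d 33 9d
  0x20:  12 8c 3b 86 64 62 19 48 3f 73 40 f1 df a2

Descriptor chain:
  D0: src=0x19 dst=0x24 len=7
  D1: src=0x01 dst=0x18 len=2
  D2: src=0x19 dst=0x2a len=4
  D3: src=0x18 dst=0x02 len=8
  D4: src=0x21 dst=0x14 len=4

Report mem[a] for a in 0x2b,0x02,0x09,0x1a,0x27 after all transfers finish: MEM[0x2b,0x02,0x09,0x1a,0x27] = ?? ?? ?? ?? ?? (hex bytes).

D0: mem[0x24..0x2a] <- [7f 55 a3 db 6d 33 9d]
D1: mem[0x18..0x19] <- [9f 0d]
D2: mem[0x2a..0x2d] <- [0d 55 a3 db]
D3: mem[0x02..0x09] <- [9f 0d 55 a3 db 6d 33 9d]
D4: mem[0x14..0x17] <- [8c 3b 86 7f]
query mem[0x2b]=0x55, mem[0x02]=0x9f, mem[0x09]=0x9d, mem[0x1a]=0x55, mem[0x27]=0xdb

MEM[0x2b,0x02,0x09,0x1a,0x27] = 55 9f 9d 55 db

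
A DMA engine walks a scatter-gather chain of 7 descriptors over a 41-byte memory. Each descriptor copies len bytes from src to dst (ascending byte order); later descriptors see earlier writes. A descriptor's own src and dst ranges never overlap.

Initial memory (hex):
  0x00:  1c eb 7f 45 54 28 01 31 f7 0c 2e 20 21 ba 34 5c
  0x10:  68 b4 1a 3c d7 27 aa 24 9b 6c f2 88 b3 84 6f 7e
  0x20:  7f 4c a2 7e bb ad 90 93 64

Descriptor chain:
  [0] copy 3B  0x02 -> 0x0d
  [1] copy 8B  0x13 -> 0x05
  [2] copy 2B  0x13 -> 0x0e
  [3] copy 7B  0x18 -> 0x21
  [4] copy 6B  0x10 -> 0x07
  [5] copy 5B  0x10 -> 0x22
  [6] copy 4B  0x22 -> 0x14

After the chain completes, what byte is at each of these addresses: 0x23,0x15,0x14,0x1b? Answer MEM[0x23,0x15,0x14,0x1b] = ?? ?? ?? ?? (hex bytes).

  after D0: wrote 3B at 0x0d = 7f4554
  after D1: wrote 8B at 0x05 = 3cd727aa249b6cf2
  after D2: wrote 2B at 0x0e = 3cd7
  after D3: wrote 7B at 0x21 = 9b6cf288b3846f
  after D4: wrote 6B at 0x07 = 68b41a3cd727
  after D5: wrote 5B at 0x22 = 68b41a3cd7
  after D6: wrote 4B at 0x14 = 68b41a3c
query mem[0x23]=0xb4, mem[0x15]=0xb4, mem[0x14]=0x68, mem[0x1b]=0x88

MEM[0x23,0x15,0x14,0x1b] = b4 b4 68 88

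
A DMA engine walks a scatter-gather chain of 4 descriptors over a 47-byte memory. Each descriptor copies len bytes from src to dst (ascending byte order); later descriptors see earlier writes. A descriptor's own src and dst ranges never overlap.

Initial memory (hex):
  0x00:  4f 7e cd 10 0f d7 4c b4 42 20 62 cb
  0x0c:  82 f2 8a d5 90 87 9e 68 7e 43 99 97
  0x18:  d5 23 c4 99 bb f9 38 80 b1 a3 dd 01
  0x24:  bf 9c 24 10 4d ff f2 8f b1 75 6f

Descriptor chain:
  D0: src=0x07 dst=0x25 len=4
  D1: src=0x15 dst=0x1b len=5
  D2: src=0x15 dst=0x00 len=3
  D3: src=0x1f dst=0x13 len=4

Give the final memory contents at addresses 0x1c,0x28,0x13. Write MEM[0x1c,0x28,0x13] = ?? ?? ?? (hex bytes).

MEM[0x1c,0x28,0x13] = 99 62 23

  after D0: wrote 4B at 0x25 = b4422062
  after D1: wrote 5B at 0x1b = 439997d523
  after D2: wrote 3B at 0x00 = 439997
  after D3: wrote 4B at 0x13 = 23b1a3dd
query mem[0x1c]=0x99, mem[0x28]=0x62, mem[0x13]=0x23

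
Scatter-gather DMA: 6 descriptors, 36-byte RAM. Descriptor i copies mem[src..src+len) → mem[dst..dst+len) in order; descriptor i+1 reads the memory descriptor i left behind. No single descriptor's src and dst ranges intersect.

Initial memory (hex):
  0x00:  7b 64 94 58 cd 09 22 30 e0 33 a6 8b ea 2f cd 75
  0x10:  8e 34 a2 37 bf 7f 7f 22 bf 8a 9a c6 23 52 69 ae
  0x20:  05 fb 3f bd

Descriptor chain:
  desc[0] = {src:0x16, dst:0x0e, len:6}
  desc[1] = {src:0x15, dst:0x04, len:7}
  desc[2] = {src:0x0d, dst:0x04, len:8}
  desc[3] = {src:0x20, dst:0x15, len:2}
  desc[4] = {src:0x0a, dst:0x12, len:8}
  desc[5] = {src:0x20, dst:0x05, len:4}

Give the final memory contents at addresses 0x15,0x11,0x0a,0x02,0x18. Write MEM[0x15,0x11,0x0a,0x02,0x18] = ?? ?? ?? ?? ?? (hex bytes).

MEM[0x15,0x11,0x0a,0x02,0x18] = 2f 8a c6 94 bf

  after D0: wrote 6B at 0x0e = 7f22bf8a9ac6
  after D1: wrote 7B at 0x04 = 7f7f22bf8a9ac6
  after D2: wrote 8B at 0x04 = 2f7f22bf8a9ac6bf
  after D3: wrote 2B at 0x15 = 05fb
  after D4: wrote 8B at 0x12 = c6bfea2f7f22bf8a
  after D5: wrote 4B at 0x05 = 05fb3fbd
query mem[0x15]=0x2f, mem[0x11]=0x8a, mem[0x0a]=0xc6, mem[0x02]=0x94, mem[0x18]=0xbf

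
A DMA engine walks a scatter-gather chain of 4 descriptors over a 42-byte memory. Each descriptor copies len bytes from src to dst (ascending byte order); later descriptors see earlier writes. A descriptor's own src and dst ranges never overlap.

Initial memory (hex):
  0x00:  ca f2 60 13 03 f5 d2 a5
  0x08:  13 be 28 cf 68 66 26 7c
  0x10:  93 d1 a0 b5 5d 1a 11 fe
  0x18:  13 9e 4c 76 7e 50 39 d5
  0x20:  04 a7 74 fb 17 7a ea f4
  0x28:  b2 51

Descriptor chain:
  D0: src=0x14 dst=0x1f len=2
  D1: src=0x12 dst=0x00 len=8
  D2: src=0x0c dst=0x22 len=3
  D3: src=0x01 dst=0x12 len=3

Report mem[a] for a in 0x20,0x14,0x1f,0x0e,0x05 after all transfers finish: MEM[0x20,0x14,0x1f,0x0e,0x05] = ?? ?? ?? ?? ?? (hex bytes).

MEM[0x20,0x14,0x1f,0x0e,0x05] = 1a 1a 5d 26 fe

  after D0: wrote 2B at 0x1f = 5d1a
  after D1: wrote 8B at 0x00 = a0b55d1a11fe139e
  after D2: wrote 3B at 0x22 = 686626
  after D3: wrote 3B at 0x12 = b55d1a
query mem[0x20]=0x1a, mem[0x14]=0x1a, mem[0x1f]=0x5d, mem[0x0e]=0x26, mem[0x05]=0xfe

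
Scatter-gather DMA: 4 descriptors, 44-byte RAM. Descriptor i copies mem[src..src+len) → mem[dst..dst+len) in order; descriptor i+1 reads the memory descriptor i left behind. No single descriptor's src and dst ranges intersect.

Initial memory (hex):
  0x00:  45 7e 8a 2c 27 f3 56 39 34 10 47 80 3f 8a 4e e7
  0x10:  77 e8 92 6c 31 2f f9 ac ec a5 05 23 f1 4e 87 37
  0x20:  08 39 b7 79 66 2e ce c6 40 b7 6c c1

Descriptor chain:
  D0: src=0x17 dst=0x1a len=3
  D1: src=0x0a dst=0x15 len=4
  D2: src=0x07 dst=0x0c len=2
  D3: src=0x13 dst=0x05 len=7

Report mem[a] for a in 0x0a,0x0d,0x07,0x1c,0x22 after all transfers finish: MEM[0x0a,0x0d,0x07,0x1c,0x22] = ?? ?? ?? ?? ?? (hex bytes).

  after D0: wrote 3B at 0x1a = aceca5
  after D1: wrote 4B at 0x15 = 47803f8a
  after D2: wrote 2B at 0x0c = 3934
  after D3: wrote 7B at 0x05 = 6c3147803f8aa5
query mem[0x0a]=0x8a, mem[0x0d]=0x34, mem[0x07]=0x47, mem[0x1c]=0xa5, mem[0x22]=0xb7

MEM[0x0a,0x0d,0x07,0x1c,0x22] = 8a 34 47 a5 b7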